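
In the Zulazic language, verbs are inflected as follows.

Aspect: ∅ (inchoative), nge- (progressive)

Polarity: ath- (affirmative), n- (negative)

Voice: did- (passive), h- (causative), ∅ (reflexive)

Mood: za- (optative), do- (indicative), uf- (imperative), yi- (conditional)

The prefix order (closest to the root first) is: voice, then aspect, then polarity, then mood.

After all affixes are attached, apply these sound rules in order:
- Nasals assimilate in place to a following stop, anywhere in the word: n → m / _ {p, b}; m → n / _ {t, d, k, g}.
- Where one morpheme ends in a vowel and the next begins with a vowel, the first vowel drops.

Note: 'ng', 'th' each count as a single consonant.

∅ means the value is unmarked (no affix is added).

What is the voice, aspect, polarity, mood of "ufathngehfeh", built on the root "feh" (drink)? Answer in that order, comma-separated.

Segment: uf-ath-nge-h-feh.
voice: h- → causative.
aspect: nge- → progressive.
polarity: ath- → affirmative.
mood: uf- → imperative.

causative, progressive, affirmative, imperative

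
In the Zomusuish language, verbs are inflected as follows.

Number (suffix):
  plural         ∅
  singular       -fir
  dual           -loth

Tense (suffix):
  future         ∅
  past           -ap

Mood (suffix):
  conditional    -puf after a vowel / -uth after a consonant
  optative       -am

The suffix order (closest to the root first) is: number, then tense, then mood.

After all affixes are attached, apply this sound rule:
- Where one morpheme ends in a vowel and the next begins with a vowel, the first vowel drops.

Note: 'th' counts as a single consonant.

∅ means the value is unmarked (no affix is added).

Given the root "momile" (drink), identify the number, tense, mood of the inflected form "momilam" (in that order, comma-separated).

Segment: momile-am.
number: ∅ → plural.
tense: ∅ → future.
mood: -am → optative.

plural, future, optative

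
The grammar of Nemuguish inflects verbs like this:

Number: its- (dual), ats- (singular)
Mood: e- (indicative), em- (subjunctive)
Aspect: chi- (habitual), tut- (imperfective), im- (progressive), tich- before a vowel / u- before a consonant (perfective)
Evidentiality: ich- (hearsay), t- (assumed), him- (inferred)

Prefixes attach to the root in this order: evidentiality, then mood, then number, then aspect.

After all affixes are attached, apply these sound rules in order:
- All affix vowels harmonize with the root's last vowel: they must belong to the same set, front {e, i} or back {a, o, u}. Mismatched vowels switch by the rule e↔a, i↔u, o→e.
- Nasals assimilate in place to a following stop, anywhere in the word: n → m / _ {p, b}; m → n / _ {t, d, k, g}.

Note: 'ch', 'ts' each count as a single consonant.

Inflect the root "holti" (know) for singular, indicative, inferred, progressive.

Attach evidentiality inferred him- → himholti.
Attach mood indicative e- → ehimholti.
Attach number singular ats- → atsehimholti.
Attach aspect progressive im- → imatsehimholti.
Apply vowel harmony: imatsehimholti → imetsehimholti.
Nasal assimilation: no change.

imetsehimholti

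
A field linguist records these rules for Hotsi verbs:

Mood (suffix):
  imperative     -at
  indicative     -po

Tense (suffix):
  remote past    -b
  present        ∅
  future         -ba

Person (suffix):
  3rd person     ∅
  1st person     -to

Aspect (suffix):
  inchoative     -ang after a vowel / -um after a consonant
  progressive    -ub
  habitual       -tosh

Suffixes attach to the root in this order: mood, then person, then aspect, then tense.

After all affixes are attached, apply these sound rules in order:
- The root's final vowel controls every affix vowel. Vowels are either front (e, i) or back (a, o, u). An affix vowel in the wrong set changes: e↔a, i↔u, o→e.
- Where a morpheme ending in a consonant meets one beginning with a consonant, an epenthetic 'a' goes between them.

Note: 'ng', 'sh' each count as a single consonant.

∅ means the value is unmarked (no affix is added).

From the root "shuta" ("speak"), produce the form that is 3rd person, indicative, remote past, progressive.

shutapoubab

Attach mood indicative -po → shutapo.
person = 3rd person: zero marking, form stays shutapo.
Attach aspect progressive -ub → shutapoub.
Attach tense remote past -b → shutapoubb.
Vowel harmony: no change.
Apply epenthesis: shutapoubb → shutapoubab.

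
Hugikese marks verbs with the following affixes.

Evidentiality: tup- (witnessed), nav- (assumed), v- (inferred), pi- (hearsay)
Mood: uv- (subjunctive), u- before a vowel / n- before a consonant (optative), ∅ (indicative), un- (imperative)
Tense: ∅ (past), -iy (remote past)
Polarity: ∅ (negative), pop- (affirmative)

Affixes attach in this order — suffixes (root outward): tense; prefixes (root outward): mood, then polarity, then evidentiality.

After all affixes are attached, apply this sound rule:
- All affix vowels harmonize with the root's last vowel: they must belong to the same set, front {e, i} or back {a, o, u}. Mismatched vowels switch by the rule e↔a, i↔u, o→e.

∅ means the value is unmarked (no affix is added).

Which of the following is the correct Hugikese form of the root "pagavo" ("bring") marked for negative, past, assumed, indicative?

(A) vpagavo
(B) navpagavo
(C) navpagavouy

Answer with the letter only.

B

mood = indicative: zero marking, form stays pagavo.
polarity = negative: zero marking, form stays pagavo.
tense = past: zero marking, form stays pagavo.
Attach evidentiality assumed nav- → navpagavo.
Vowel harmony: no change.
So the correct form is navpagavo, option (B).
(A) vpagavo is wrong: it uses inferred instead of assumed for evidentiality.
(C) navpagavouy is wrong: it uses remote past instead of past for tense.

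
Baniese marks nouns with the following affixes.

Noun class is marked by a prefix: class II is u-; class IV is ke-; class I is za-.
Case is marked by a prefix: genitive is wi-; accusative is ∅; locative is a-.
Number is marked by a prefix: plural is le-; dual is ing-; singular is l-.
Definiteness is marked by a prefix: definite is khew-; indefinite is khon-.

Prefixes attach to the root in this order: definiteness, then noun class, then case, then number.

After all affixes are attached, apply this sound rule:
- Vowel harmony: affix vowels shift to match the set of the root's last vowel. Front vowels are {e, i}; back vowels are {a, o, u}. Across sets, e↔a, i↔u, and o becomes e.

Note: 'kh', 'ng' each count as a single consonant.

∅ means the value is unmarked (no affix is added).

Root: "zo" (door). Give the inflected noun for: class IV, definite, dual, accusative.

ungkakhawzo

Attach definiteness definite khew- → khewzo.
Attach noun class class IV ke- → kekhewzo.
case = accusative: zero marking, form stays kekhewzo.
Attach number dual ing- → ingkekhewzo.
Apply vowel harmony: ingkekhewzo → ungkakhawzo.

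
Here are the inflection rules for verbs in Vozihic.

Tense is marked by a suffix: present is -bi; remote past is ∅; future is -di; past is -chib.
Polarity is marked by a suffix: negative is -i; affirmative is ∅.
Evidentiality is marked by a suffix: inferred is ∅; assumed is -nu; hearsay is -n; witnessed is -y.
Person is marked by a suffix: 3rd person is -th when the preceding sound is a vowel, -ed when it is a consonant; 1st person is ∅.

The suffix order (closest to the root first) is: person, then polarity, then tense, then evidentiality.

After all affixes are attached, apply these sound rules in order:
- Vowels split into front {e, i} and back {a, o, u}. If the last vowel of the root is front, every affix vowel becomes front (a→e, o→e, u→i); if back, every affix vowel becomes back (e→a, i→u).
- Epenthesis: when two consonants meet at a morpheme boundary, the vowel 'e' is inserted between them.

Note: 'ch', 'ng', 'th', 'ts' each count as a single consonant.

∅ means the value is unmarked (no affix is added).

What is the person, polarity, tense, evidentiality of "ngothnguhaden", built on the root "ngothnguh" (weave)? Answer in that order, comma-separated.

3rd person, affirmative, remote past, hearsay

Segment: ngothnguh-ed-n.
person: -th/ed → 3rd person.
polarity: ∅ → affirmative.
tense: ∅ → remote past.
evidentiality: -n → hearsay.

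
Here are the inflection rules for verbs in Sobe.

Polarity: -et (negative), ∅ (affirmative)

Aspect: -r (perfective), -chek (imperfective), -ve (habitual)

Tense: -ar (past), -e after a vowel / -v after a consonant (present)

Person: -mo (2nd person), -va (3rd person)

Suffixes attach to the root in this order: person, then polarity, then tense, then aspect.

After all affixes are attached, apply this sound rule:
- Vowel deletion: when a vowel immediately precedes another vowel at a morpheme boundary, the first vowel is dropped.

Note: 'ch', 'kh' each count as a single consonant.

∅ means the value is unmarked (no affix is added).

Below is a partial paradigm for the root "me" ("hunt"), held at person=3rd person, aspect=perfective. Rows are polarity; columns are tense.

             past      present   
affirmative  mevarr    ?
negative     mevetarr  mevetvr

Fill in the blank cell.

Attach person 3rd person -va → meva.
polarity = affirmative: zero marking, form stays meva.
Attach tense present -e (after vowel 'a') → mevae.
Attach aspect perfective -r → mevaer.
Apply vowel deletion: mevaer → mever.

mever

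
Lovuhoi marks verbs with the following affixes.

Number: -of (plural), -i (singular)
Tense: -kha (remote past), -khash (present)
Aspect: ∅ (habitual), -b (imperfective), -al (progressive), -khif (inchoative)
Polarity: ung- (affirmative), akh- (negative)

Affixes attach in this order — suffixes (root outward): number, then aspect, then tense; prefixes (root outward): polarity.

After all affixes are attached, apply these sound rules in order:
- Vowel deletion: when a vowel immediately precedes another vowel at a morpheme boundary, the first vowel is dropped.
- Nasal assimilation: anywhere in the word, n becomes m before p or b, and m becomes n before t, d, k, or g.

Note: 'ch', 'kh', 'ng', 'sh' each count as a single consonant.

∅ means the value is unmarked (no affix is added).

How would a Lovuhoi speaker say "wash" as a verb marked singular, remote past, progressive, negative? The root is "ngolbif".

akhngolbifalkha

Attach polarity negative akh- → akhngolbif.
Attach number singular -i → akhngolbifi.
Attach aspect progressive -al → akhngolbifial.
Attach tense remote past -kha → akhngolbifialkha.
Apply vowel deletion: akhngolbifialkha → akhngolbifalkha.
Nasal assimilation: no change.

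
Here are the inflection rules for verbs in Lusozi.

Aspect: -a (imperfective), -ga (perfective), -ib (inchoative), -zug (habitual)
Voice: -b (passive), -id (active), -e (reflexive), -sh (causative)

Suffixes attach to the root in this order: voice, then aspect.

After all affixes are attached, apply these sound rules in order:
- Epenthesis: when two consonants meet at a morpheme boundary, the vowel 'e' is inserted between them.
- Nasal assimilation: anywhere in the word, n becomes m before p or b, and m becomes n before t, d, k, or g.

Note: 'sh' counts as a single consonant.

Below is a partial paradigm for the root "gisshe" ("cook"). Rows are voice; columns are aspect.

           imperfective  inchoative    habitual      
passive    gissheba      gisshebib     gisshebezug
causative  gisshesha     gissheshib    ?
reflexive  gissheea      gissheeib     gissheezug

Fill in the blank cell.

gissheshezug

Attach voice causative -sh → gisshesh.
Attach aspect habitual -zug → gissheshzug.
Apply epenthesis: gissheshzug → gissheshezug.
Nasal assimilation: no change.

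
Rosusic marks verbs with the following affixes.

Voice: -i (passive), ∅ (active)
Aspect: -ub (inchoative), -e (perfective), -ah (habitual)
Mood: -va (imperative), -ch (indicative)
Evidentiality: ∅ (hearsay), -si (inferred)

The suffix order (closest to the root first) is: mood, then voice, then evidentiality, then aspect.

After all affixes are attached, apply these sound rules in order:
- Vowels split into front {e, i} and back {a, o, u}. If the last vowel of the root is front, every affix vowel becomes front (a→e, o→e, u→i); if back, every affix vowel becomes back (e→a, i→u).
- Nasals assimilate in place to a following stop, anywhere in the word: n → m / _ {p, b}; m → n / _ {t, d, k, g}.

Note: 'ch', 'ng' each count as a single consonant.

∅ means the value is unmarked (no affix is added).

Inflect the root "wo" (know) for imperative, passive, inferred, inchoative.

wovausuub

Attach mood imperative -va → wova.
Attach voice passive -i → wovai.
Attach evidentiality inferred -si → wovaisi.
Attach aspect inchoative -ub → wovaisiub.
Apply vowel harmony: wovaisiub → wovausuub.
Nasal assimilation: no change.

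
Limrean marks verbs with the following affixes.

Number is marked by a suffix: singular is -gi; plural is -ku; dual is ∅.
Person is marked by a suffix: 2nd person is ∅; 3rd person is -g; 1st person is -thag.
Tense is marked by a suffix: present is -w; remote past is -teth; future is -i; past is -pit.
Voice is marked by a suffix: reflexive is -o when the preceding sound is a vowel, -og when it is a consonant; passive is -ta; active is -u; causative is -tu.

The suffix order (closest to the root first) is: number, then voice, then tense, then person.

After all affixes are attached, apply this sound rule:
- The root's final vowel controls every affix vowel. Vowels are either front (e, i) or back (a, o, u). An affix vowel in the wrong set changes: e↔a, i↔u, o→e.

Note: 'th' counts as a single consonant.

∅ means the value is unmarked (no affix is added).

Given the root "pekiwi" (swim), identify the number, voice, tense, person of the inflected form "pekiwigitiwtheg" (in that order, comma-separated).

Segment: pekiwi-gi-tu-w-thag.
number: -gi → singular.
voice: -tu → causative.
tense: -w → present.
person: -thag → 1st person.

singular, causative, present, 1st person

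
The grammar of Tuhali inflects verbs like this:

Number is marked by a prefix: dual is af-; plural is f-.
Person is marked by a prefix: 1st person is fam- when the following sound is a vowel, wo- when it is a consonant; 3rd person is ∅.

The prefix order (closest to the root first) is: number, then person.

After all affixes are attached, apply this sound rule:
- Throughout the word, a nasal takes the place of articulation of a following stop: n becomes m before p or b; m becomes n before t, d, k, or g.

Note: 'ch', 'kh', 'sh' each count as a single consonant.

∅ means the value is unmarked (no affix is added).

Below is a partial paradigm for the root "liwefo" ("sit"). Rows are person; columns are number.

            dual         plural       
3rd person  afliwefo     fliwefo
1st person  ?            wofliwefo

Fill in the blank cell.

Attach number dual af- → afliwefo.
Attach person 1st person fam- (before vowel 'a') → famafliwefo.
Nasal assimilation: no change.

famafliwefo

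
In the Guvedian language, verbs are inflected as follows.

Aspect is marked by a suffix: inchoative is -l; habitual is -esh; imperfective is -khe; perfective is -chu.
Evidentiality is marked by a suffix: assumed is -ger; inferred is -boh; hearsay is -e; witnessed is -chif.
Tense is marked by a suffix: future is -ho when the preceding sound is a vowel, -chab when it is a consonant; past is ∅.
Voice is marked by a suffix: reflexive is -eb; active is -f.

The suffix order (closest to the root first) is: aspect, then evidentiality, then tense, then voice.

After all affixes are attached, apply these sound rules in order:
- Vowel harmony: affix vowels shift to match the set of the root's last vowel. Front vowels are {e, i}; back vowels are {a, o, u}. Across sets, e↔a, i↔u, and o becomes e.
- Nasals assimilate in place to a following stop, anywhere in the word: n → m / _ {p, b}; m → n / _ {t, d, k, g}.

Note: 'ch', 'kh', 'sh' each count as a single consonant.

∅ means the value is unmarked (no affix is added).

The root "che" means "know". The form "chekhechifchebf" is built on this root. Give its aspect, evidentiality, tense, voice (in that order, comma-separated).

imperfective, witnessed, future, active

Segment: che-khe-chif-chab-f.
aspect: -khe → imperfective.
evidentiality: -chif → witnessed.
tense: -ho/chab → future.
voice: -f → active.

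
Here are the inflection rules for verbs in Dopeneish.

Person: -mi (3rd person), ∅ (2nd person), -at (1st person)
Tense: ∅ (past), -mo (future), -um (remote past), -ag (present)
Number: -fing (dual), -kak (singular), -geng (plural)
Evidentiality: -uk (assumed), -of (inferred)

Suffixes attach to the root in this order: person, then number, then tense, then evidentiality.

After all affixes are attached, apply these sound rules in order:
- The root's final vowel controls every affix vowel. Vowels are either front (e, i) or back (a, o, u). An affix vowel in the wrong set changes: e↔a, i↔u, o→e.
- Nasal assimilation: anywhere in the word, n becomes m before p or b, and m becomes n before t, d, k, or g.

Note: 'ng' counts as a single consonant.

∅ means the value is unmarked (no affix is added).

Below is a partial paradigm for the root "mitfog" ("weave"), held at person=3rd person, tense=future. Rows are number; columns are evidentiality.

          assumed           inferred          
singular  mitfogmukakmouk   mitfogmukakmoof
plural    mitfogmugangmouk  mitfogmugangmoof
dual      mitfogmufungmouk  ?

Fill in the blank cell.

Attach person 3rd person -mi → mitfogmi.
Attach number dual -fing → mitfogmifing.
Attach tense future -mo → mitfogmifingmo.
Attach evidentiality inferred -of → mitfogmifingmoof.
Apply vowel harmony: mitfogmifingmoof → mitfogmufungmoof.
Nasal assimilation: no change.

mitfogmufungmoof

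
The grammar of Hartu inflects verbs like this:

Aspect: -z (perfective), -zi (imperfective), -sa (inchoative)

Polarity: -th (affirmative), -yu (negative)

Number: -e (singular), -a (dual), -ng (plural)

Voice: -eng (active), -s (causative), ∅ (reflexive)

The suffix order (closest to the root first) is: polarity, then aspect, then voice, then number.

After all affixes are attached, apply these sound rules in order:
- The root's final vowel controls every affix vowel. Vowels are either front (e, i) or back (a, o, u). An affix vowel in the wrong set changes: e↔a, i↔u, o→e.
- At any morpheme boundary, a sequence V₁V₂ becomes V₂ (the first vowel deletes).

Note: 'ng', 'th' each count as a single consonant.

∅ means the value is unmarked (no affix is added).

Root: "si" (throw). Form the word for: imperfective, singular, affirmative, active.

sithzenge

Attach polarity affirmative -th → sith.
Attach aspect imperfective -zi → sithzi.
Attach voice active -eng → sithzieng.
Attach number singular -e → sithzienge.
Vowel harmony: no change.
Apply vowel deletion: sithzienge → sithzenge.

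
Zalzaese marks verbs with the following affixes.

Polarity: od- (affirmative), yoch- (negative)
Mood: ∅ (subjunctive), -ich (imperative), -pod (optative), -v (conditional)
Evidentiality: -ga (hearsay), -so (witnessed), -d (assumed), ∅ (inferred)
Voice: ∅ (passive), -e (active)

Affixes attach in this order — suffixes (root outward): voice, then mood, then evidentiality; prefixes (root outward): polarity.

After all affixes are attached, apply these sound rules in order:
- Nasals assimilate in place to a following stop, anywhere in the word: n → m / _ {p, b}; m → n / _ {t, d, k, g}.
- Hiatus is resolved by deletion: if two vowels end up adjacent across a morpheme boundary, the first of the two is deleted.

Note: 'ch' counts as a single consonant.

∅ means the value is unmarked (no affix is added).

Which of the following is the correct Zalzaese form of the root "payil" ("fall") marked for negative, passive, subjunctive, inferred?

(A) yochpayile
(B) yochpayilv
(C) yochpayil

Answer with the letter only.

voice = passive: zero marking, form stays payil.
Attach polarity negative yoch- → yochpayil.
mood = subjunctive: zero marking, form stays yochpayil.
evidentiality = inferred: zero marking, form stays yochpayil.
Nasal assimilation: no change.
Vowel deletion: no change.
So the correct form is yochpayil, option (C).
(B) yochpayilv is wrong: it uses conditional instead of subjunctive for mood.
(A) yochpayile is wrong: it uses active instead of passive for voice.

C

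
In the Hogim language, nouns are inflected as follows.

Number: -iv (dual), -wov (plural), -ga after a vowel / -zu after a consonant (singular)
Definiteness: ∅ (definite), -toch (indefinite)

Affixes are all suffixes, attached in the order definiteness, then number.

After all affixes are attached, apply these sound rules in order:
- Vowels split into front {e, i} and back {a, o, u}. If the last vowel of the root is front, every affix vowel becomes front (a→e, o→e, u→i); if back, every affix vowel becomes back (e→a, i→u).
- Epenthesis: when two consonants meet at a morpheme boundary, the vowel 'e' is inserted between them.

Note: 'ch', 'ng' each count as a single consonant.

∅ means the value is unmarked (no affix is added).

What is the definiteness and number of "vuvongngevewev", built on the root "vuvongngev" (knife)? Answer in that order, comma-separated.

Segment: vuvongngev-wov.
definiteness: ∅ → definite.
number: -wov → plural.

definite, plural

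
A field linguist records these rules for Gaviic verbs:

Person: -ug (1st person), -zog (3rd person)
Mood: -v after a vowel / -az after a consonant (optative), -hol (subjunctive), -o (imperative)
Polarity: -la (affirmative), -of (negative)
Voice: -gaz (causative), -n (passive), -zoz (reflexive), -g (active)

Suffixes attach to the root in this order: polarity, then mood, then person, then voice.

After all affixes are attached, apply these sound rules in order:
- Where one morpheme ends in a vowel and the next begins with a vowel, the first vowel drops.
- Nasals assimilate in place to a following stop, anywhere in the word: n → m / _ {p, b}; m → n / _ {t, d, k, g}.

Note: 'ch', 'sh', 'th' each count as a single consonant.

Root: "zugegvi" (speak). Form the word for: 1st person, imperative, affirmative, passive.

zugegvilugn

Attach polarity affirmative -la → zugegvila.
Attach mood imperative -o → zugegvilao.
Attach person 1st person -ug → zugegvilaoug.
Attach voice passive -n → zugegvilaougn.
Apply vowel deletion: zugegvilaougn → zugegvilugn.
Nasal assimilation: no change.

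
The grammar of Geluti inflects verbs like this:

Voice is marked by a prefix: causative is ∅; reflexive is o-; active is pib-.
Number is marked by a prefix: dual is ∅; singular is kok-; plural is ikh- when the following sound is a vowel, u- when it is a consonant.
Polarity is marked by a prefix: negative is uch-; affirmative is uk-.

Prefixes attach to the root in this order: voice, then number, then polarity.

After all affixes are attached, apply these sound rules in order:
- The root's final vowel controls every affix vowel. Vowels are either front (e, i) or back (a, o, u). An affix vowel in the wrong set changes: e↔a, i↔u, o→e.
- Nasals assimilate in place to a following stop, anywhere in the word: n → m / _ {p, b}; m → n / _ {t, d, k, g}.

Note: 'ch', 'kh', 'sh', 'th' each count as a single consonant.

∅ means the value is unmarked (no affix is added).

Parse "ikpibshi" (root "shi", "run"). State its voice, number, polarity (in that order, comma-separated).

Segment: uk-pib-shi.
voice: pib- → active.
number: ∅ → dual.
polarity: uk- → affirmative.

active, dual, affirmative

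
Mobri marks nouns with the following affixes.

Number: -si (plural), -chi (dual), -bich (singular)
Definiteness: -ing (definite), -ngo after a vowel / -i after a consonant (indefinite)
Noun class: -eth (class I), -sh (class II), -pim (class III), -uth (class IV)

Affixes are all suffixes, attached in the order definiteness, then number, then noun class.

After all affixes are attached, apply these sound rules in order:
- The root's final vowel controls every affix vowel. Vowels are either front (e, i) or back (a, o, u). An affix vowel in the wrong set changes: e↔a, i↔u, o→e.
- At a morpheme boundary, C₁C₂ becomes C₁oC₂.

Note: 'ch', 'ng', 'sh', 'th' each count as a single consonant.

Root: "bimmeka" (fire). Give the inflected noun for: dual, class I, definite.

Attach definiteness definite -ing → bimmekaing.
Attach number dual -chi → bimmekaingchi.
Attach noun class class I -eth → bimmekaingchieth.
Apply vowel harmony: bimmekaingchieth → bimmekaungchuath.
Apply epenthesis: bimmekaungchuath → bimmekaungochuath.

bimmekaungochuath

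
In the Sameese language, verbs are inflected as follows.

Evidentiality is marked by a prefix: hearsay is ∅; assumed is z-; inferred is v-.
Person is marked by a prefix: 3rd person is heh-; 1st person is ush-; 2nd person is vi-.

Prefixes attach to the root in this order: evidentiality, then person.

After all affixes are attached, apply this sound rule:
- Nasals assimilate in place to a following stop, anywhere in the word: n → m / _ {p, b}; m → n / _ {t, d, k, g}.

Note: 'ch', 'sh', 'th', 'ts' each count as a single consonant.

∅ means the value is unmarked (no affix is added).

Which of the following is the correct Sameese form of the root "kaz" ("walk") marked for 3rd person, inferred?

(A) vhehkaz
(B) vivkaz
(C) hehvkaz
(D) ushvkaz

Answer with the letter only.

C

Attach evidentiality inferred v- → vkaz.
Attach person 3rd person heh- → hehvkaz.
Nasal assimilation: no change.
So the correct form is hehvkaz, option (C).
(B) vivkaz is wrong: it uses 2nd person instead of 3rd person for person.
(D) ushvkaz is wrong: it uses 1st person instead of 3rd person for person.
(A) vhehkaz is wrong: it has the affixes in the wrong order.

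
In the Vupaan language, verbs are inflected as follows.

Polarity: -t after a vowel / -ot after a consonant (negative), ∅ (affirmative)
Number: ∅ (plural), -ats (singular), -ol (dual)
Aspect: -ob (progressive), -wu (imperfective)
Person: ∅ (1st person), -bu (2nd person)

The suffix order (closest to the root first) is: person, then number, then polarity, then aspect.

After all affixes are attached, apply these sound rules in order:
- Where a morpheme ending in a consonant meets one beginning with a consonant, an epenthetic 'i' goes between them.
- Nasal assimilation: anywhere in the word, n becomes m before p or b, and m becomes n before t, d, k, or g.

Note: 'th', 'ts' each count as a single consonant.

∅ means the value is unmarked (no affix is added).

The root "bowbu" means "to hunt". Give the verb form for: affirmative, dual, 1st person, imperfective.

person = 1st person: zero marking, form stays bowbu.
Attach number dual -ol → bowbuol.
polarity = affirmative: zero marking, form stays bowbuol.
Attach aspect imperfective -wu → bowbuolwu.
Apply epenthesis: bowbuolwu → bowbuoliwu.
Nasal assimilation: no change.

bowbuoliwu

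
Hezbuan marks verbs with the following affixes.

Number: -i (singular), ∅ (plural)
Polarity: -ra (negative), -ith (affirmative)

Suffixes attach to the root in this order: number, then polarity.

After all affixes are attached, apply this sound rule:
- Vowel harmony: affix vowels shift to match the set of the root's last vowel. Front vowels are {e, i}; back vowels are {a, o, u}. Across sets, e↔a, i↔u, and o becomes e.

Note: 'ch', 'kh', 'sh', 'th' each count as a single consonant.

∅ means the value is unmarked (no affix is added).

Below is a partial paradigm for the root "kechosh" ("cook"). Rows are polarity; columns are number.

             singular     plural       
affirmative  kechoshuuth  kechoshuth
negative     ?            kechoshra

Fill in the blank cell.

Attach number singular -i → kechoshi.
Attach polarity negative -ra → kechoshira.
Apply vowel harmony: kechoshira → kechoshura.

kechoshura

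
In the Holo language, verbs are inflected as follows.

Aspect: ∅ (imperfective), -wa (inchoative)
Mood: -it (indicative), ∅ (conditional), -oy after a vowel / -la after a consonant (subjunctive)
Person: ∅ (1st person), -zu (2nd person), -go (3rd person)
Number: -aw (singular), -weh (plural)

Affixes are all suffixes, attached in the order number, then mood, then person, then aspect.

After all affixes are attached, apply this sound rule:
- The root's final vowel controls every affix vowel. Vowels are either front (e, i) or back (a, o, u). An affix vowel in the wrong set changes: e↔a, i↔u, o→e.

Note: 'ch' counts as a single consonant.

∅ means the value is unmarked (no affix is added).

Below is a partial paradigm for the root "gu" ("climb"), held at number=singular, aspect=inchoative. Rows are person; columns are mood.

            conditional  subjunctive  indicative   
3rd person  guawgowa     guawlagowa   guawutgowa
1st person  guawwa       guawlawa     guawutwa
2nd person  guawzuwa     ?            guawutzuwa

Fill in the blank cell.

Attach number singular -aw → guaw.
Attach mood subjunctive -la (after consonant 'w') → guawla.
Attach person 2nd person -zu → guawlazu.
Attach aspect inchoative -wa → guawlazuwa.
Vowel harmony: no change.

guawlazuwa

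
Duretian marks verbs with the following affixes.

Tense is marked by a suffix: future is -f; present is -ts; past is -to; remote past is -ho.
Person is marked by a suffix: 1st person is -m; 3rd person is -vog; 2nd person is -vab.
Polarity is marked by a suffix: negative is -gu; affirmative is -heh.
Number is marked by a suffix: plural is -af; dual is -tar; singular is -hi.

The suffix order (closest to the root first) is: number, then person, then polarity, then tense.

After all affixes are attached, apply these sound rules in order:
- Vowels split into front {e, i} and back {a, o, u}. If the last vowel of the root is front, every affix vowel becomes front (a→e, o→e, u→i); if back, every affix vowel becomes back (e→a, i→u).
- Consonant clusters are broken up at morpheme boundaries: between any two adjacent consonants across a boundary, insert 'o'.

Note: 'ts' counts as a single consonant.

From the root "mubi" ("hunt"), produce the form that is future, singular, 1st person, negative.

Attach number singular -hi → mubihi.
Attach person 1st person -m → mubihim.
Attach polarity negative -gu → mubihimgu.
Attach tense future -f → mubihimguf.
Apply vowel harmony: mubihimguf → mubihimgif.
Apply epenthesis: mubihimgif → mubihimogif.

mubihimogif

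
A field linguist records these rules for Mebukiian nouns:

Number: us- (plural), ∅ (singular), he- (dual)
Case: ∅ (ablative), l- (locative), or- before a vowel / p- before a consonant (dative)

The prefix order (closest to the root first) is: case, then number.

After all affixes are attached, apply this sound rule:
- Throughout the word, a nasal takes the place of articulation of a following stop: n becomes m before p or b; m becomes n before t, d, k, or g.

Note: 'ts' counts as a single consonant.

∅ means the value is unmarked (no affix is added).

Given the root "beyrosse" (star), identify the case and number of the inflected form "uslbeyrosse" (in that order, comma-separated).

locative, plural

Segment: us-l-beyrosse.
case: l- → locative.
number: us- → plural.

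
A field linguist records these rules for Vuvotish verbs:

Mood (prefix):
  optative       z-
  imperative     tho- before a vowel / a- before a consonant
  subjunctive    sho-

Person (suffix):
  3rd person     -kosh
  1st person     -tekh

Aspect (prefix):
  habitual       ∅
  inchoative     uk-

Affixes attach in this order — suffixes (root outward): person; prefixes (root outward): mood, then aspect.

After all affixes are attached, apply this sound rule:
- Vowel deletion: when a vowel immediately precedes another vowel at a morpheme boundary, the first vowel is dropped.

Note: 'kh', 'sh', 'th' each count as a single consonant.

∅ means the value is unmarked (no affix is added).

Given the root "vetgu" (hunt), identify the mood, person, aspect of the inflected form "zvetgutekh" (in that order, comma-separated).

optative, 1st person, habitual

Segment: z-vetgu-tekh.
mood: z- → optative.
person: -tekh → 1st person.
aspect: ∅ → habitual.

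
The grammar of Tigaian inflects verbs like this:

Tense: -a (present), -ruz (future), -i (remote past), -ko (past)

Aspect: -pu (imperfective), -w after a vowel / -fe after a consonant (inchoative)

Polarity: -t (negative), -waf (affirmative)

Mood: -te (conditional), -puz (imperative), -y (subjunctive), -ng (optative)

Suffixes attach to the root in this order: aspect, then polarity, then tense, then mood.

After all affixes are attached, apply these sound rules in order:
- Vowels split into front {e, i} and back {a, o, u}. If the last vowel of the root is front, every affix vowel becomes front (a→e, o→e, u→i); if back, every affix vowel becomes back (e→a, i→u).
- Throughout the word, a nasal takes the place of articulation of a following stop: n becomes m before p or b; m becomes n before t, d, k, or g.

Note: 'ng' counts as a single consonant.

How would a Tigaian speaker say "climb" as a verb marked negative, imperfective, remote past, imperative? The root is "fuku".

fukuputupuz

Attach aspect imperfective -pu → fukupu.
Attach polarity negative -t → fukuput.
Attach tense remote past -i → fukuputi.
Attach mood imperative -puz → fukuputipuz.
Apply vowel harmony: fukuputipuz → fukuputupuz.
Nasal assimilation: no change.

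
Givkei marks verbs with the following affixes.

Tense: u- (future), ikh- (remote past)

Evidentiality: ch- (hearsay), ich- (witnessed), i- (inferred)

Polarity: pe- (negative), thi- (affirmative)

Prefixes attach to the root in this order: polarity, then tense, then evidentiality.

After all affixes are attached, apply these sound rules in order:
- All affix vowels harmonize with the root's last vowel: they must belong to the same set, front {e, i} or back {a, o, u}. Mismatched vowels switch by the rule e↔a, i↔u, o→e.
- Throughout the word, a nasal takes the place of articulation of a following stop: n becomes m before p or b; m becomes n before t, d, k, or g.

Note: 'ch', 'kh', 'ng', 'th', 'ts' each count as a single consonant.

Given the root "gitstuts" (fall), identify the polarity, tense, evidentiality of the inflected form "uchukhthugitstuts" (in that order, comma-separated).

Segment: ich-ikh-thi-gitstuts.
polarity: thi- → affirmative.
tense: ikh- → remote past.
evidentiality: ich- → witnessed.

affirmative, remote past, witnessed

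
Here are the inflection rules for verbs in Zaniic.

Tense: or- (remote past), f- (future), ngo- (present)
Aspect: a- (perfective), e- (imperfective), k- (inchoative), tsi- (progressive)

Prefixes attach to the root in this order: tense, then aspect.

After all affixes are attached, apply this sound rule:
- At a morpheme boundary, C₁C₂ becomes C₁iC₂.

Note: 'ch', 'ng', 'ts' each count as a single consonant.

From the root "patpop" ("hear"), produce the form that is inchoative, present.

Attach tense present ngo- → ngopatpop.
Attach aspect inchoative k- → kngopatpop.
Apply epenthesis: kngopatpop → kingopatpop.

kingopatpop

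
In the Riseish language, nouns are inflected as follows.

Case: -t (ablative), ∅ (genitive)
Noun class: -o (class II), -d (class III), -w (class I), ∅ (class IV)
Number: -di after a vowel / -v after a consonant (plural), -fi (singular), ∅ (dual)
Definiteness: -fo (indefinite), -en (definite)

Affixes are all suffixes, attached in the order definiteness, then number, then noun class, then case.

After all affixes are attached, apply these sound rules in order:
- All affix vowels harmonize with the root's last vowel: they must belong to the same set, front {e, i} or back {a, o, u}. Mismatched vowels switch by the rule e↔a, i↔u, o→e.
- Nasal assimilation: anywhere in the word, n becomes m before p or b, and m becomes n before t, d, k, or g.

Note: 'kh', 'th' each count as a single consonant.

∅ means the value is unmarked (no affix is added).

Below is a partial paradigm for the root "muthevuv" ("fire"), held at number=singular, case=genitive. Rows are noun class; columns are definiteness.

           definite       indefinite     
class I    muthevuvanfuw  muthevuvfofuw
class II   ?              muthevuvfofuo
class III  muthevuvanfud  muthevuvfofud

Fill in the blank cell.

muthevuvanfuo

Attach definiteness definite -en → muthevuven.
Attach number singular -fi → muthevuvenfi.
Attach noun class class II -o → muthevuvenfio.
case = genitive: zero marking, form stays muthevuvenfio.
Apply vowel harmony: muthevuvenfio → muthevuvanfuo.
Nasal assimilation: no change.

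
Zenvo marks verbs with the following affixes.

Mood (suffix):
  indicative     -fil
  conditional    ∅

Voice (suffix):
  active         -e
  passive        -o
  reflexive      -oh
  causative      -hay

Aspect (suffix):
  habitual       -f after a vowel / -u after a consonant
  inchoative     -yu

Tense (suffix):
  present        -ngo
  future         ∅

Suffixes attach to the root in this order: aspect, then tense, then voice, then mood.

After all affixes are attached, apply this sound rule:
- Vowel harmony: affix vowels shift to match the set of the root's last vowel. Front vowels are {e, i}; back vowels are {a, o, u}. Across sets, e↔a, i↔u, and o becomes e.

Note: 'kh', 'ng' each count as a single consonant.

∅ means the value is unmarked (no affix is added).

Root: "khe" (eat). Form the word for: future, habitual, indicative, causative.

Attach aspect habitual -f (after vowel 'e') → khef.
tense = future: zero marking, form stays khef.
Attach voice causative -hay → khefhay.
Attach mood indicative -fil → khefhayfil.
Apply vowel harmony: khefhayfil → khefheyfil.

khefheyfil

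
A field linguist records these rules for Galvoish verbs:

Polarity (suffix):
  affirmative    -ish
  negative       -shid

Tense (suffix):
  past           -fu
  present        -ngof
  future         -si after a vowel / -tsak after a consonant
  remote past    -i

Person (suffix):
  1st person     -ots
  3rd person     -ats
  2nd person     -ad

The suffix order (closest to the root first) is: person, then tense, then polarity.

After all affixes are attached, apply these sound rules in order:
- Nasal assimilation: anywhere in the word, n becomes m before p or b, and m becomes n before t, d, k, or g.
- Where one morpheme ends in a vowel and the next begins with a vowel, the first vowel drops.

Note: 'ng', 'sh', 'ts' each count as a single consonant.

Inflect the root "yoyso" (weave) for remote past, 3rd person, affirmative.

Attach person 3rd person -ats → yoysoats.
Attach tense remote past -i → yoysoatsi.
Attach polarity affirmative -ish → yoysoatsiish.
Nasal assimilation: no change.
Apply vowel deletion: yoysoatsiish → yoysatsish.

yoysatsish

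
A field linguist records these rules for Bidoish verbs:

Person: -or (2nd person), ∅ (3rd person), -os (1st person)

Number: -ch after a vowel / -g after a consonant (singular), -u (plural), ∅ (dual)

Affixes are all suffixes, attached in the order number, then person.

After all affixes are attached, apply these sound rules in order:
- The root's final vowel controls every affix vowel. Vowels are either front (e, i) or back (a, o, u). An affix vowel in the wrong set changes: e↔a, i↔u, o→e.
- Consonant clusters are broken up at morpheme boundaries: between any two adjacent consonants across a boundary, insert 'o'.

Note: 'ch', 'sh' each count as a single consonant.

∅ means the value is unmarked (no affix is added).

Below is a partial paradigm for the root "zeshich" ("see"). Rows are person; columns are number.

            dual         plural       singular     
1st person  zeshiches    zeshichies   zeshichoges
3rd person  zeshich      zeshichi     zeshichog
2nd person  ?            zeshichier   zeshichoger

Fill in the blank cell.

zeshicher

number = dual: zero marking, form stays zeshich.
Attach person 2nd person -or → zeshichor.
Apply vowel harmony: zeshichor → zeshicher.
Epenthesis: no change.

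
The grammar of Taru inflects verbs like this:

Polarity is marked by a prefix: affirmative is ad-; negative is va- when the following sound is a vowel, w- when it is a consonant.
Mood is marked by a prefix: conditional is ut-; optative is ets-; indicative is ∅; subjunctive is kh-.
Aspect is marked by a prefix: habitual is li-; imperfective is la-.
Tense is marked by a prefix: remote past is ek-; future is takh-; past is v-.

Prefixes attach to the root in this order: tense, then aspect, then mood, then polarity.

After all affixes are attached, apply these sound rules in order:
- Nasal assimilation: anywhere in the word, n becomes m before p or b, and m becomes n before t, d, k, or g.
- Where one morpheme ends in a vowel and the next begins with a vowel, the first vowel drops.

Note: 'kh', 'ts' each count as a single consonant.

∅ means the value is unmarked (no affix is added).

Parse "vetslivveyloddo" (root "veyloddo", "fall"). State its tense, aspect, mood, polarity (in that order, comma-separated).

Segment: va-ets-li-v-veyloddo.
tense: v- → past.
aspect: li- → habitual.
mood: ets- → optative.
polarity: va/w- → negative.

past, habitual, optative, negative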